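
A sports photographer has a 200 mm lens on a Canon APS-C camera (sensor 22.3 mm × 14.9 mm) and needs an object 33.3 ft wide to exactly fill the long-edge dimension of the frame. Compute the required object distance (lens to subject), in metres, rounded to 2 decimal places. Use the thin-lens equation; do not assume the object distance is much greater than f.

91.23 m

W: 33.3 ft × 304.8 mm/ft = 10149.84 mm.
Magnification m = w/W = dᵢ/dₒ; combined with 1/f = 1/dₒ + 1/dᵢ this gives dₒ = f·(1 + W/w).
dₒ = 200 mm × (1 + 10149.8/22.3) = 200 × 456.1498 ≈ 91229.952 mm = 91.23 m.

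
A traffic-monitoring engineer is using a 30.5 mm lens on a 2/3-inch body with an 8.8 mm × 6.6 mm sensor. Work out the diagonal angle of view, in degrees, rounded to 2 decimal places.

Sensor diagonal = √(8.8² + 6.6²) = √121.0000 ≈ 11.0000 mm.
Angle of view α = 2·arctan(d/2f) with d = 11.0000 mm and f = 30.5 mm.
d/2f = 0.18033; arctan(0.18033) ≈ 10.2222°, so α ≈ 20.4443°.

20.44°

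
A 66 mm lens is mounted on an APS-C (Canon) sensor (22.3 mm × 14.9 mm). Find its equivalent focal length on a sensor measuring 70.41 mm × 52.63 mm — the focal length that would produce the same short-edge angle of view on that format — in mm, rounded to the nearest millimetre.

233 mm

Equal angle of view means equal height/f ratio, so f₂ = f₁ · (height₂/height₁) = 66 × 52.63/14.9.
f₂ = 66 × 3.53221 ≈ 233.126 mm.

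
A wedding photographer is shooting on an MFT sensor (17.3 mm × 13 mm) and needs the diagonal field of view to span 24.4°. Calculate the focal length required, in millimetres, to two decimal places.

50.04 mm

Sensor diagonal = √(17.3² + 13²) = √468.2900 ≈ 21.6400 mm.
From α = 2·arctan(d/2f) we get f = d / (2·tan(α/2)).
With d = 21.6400 mm and α/2 = 12.2°, tan(α/2) ≈ 0.21621, so f ≈ 21.6400 / 0.43242 ≈ 50.0445 mm.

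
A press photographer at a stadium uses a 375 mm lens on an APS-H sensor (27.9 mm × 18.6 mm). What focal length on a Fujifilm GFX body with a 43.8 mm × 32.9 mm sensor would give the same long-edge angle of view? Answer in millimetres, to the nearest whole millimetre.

589 mm

Equal angle of view means equal width/f ratio, so f₂ = f₁ · (width₂/width₁) = 375 × 43.8/27.9.
f₂ = 375 × 1.56989 ≈ 588.710 mm.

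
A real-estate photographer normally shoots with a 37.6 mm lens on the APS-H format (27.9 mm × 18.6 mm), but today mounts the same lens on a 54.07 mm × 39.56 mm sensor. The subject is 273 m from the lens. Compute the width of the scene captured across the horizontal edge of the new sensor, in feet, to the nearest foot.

The focal length stays 37.6 mm; the relevant sensor dimension is now w = 54.07 mm. Object distance dₒ = 273 m = 273000 mm.
Thin-lens field width W = w·(dₒ − f)/f = 54.07 × (273000 − 37.6)/37.6 ≈ 392528.643 mm = 392528.643/304.8 ft = 1287.82 ft.

1288 ft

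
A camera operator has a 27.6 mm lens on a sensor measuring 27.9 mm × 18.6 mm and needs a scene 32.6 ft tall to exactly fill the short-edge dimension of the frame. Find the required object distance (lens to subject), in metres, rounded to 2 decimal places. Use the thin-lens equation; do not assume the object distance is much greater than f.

14.77 m

W: 32.6 ft × 304.8 mm/ft = 9936.48 mm.
Magnification m = h/W = dᵢ/dₒ; combined with 1/f = 1/dₒ + 1/dᵢ this gives dₒ = f·(1 + W/h).
dₒ = 27.6 mm × (1 + 9936.48/18.6) = 27.6 × 535.2193 ≈ 14772.054 mm = 14.7721 m.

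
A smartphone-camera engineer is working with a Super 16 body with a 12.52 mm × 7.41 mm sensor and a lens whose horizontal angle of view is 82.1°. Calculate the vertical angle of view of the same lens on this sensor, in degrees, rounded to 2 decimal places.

From the horizontal AOV: f = 12.52 / (2·tan(41.05°)) = 12.52 / 1.74164 ≈ 7.1886 mm.
Vertical AOV = 2·arctan(7.41 / (2 × 7.1886)) = 2·arctan(0.51540) ≈ 54.5329°.

54.53°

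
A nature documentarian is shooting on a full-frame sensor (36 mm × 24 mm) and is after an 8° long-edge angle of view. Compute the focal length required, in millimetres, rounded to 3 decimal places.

From α = 2·arctan(w/2f) we get f = w / (2·tan(α/2)).
With w = 36 mm and α/2 = 4°, tan(α/2) ≈ 0.06993, so f ≈ 36 / 0.13985 ≈ 257.4120 mm.

257.412 mm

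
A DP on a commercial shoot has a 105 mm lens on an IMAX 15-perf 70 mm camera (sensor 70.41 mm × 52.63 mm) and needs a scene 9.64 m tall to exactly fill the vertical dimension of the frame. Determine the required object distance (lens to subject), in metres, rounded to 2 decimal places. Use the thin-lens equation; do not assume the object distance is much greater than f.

19.34 m

W: 9.64 m = 9640 mm.
Magnification m = h/W = dᵢ/dₒ; combined with 1/f = 1/dₒ + 1/dᵢ this gives dₒ = f·(1 + W/h).
dₒ = 105 mm × (1 + 9640/52.63) = 105 × 184.1655 ≈ 19337.377 mm = 19.3374 m.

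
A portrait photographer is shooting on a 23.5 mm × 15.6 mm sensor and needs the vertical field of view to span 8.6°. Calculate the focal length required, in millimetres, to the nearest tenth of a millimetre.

From α = 2·arctan(h/2f) we get f = h / (2·tan(α/2)).
With h = 15.6 mm and α/2 = 4.3°, tan(α/2) ≈ 0.07519, so f ≈ 15.6 / 0.15038 ≈ 103.7367 mm.

103.7 mm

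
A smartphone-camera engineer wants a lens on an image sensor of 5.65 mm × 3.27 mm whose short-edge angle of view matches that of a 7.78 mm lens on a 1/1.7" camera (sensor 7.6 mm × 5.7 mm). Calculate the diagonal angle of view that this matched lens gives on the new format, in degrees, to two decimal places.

Equal short-edge AOV ⇒ f₂ = f₁ · 3.27/5.7 = 7.78 × 0.57368 ≈ 4.4633 mm.
Sensor diagonal = √(5.65² + 3.27²) = √42.6154 ≈ 6.5280 mm.
Diagonal AOV on the new format = 2·arctan(6.5280 / (2 × 4.4633)) = 2·arctan(0.73131) ≈ 72.3567°.

72.36°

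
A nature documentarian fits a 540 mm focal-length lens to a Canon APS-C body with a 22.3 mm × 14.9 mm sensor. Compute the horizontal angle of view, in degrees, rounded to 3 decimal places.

2.366°

Angle of view α = 2·arctan(w/2f) with w = 22.3 mm and f = 540 mm.
w/2f = 0.02065; arctan(0.02065) ≈ 1.1829°, so α ≈ 2.3658°.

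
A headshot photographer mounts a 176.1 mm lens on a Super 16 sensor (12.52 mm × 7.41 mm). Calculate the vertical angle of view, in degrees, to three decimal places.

Angle of view α = 2·arctan(h/2f) with h = 7.41 mm and f = 176.1 mm.
h/2f = 0.02104; arctan(0.02104) ≈ 1.2053°, so α ≈ 2.4106°.

2.411°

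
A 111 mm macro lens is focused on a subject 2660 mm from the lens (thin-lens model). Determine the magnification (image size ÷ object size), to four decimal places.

0.0435×

Thin lens: 1/f = 1/dₒ + 1/dᵢ → 1/dᵢ = 1/111 − 1/2660 = 0.0086331 mm⁻¹, so dᵢ ≈ 115.8337 mm.
Magnification m = dᵢ/dₒ = 115.8337/2660 ≈ 0.04355.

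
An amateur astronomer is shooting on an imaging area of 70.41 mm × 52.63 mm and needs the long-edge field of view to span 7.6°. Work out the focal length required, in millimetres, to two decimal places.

530.04 mm

From α = 2·arctan(w/2f) we get f = w / (2·tan(α/2)).
With w = 70.41 mm and α/2 = 3.8°, tan(α/2) ≈ 0.06642, so f ≈ 70.41 / 0.13284 ≈ 530.0367 mm.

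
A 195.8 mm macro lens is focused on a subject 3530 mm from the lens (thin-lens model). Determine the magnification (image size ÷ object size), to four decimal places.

Thin lens: 1/f = 1/dₒ + 1/dᵢ → 1/dᵢ = 1/195.8 − 1/3530 = 0.0048240 mm⁻¹, so dᵢ ≈ 207.2983 mm.
Magnification m = dᵢ/dₒ = 207.2983/3530 ≈ 0.05872.

0.0587×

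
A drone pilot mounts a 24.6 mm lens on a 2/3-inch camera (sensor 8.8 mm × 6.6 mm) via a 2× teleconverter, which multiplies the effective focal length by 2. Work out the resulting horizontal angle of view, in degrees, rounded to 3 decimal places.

10.221°

Effective focal length f = 24.6 × 2 = 49.2 mm.
α = 2·arctan(8.8 / (2 × 49.2)) = 2·arctan(0.08943) ≈ 10.2208°.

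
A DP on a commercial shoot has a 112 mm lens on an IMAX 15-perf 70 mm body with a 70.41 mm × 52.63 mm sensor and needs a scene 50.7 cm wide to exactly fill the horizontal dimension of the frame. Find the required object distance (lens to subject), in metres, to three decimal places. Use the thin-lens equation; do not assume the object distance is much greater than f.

0.918 m

W: 50.7 cm = 507 mm.
Magnification m = w/W = dᵢ/dₒ; combined with 1/f = 1/dₒ + 1/dᵢ this gives dₒ = f·(1 + W/w).
dₒ = 112 mm × (1 + 507/70.41) = 112 × 8.2007 ≈ 918.476 mm = 0.918476 m.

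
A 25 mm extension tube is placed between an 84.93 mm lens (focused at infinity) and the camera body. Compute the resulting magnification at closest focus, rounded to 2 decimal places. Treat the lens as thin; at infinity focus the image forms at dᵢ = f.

The tube moves the image plane from f to f + e, so dᵢ = 84.93 + 25 = 109.93 mm. Focus is achieved when 1/f = 1/dₒ + 1/dᵢ, giving dₒ = 1/(1/f − 1/(f+e)).
Magnification m = dᵢ/dₒ = (f+e)·(1/f − 1/(f+e)) = e/f = 25/84.93 ≈ 0.2944.

0.29×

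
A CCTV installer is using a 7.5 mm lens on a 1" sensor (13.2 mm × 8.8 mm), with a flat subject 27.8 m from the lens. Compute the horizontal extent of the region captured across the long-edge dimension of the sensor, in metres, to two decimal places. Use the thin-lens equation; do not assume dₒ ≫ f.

48.91 m

dₒ: 27.8 m = 27800 mm.
Similar triangles through the lens centre give W/dₒ = w/dᵢ; with 1/f = 1/dₒ + 1/dᵢ this gives W = w·(dₒ − f)/f.
W = 13.2 mm × (27800 − 7.5) / 7.5 = 13.2 × 3705.6667 ≈ 48914.800 mm = 48.9148 m.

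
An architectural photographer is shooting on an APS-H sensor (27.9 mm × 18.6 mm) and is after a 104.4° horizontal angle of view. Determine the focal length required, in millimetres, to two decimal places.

From α = 2·arctan(w/2f) we get f = w / (2·tan(α/2)).
With w = 27.9 mm and α/2 = 52.2°, tan(α/2) ≈ 1.28919, so f ≈ 27.9 / 2.57838 ≈ 10.8207 mm.

10.82 mm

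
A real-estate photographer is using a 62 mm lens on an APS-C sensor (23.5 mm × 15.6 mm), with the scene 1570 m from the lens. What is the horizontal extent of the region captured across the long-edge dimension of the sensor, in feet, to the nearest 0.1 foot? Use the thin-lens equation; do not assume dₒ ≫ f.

1952.3 ft

dₒ: 1570 m = 1.57e+06 mm.
Similar triangles through the lens centre give W/dₒ = w/dᵢ; with 1/f = 1/dₒ + 1/dᵢ this gives W = w·(dₒ − f)/f.
W = 23.5 mm × (1.57e+06 − 62) / 62 = 23.5 × 25321.5806 ≈ 595057.145 mm = 595057.145/304.8 ft = 1952.29 ft.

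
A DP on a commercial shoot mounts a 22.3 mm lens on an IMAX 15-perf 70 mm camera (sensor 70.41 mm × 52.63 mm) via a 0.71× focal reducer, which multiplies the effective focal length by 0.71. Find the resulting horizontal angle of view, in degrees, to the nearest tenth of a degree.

131.6°

Effective focal length f = 22.3 × 0.71 = 15.833 mm.
α = 2·arctan(70.41 / (2 × 15.833)) = 2·arctan(2.22352) ≈ 131.5696°.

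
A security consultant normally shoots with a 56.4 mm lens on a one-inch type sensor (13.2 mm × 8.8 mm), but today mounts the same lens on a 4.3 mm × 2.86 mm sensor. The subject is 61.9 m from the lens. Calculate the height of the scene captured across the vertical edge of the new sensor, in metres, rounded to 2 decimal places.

The focal length stays 56.4 mm; the relevant sensor dimension is now h = 2.86 mm. Object distance dₒ = 61.9 m = 61900 mm.
Thin-lens field height W = h·(dₒ − f)/f = 2.86 × (61900 − 56.4)/56.4 ≈ 3136.041 mm = 3.13604 m.

3.14 m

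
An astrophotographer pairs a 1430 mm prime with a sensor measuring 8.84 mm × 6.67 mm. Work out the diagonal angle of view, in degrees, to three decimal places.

0.444°

Sensor diagonal = √(8.84² + 6.67²) = √122.6345 ≈ 11.0740 mm.
Angle of view α = 2·arctan(d/2f) with d = 11.0740 mm and f = 1430 mm.
d/2f = 0.00387; arctan(0.00387) ≈ 0.2219°, so α ≈ 0.4437°.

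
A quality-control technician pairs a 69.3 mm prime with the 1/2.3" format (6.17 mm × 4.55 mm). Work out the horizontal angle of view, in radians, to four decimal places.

0.0890 rad

Angle of view α = 2·arctan(w/2f) with w = 6.17 mm and f = 69.3 mm.
w/2f = 0.04452; arctan(0.04452) ≈ 0.0445 rad, so α ≈ 0.0890 rad.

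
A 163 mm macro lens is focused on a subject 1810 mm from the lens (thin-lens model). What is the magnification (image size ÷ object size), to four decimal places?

0.0990×

Thin lens: 1/f = 1/dₒ + 1/dᵢ → 1/dᵢ = 1/163 − 1/1810 = 0.0055825 mm⁻¹, so dᵢ ≈ 179.1318 mm.
Magnification m = dᵢ/dₒ = 179.1318/1810 ≈ 0.09897.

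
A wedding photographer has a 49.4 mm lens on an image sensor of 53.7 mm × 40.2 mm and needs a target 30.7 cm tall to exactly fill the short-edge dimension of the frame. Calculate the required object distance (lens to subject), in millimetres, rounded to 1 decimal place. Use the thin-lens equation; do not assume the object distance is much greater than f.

426.7 mm

W: 30.7 cm = 307 mm.
Magnification m = h/W = dᵢ/dₒ; combined with 1/f = 1/dₒ + 1/dᵢ this gives dₒ = f·(1 + W/h).
dₒ = 49.4 mm × (1 + 307/40.2) = 49.4 × 8.6368 ≈ 426.659 mm.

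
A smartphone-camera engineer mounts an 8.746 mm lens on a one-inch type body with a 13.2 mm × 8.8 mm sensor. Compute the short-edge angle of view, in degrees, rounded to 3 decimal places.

53.413°

Angle of view α = 2·arctan(h/2f) with h = 8.8 mm and f = 8.746 mm.
h/2f = 0.50309; arctan(0.50309) ≈ 26.7064°, so α ≈ 53.4128°.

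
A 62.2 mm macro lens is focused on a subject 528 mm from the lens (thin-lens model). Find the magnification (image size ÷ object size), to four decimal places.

Thin lens: 1/f = 1/dₒ + 1/dᵢ → 1/dᵢ = 1/62.2 − 1/528 = 0.0141832 mm⁻¹, so dᵢ ≈ 70.5058 mm.
Magnification m = dᵢ/dₒ = 70.5058/528 ≈ 0.13353.

0.1335×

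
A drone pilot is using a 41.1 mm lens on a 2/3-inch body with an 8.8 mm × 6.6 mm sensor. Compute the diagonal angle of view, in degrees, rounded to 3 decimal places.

15.244°

Sensor diagonal = √(8.8² + 6.6²) = √121.0000 ≈ 11.0000 mm.
Angle of view α = 2·arctan(d/2f) with d = 11.0000 mm and f = 41.1 mm.
d/2f = 0.13382; arctan(0.13382) ≈ 7.6220°, so α ≈ 15.2441°.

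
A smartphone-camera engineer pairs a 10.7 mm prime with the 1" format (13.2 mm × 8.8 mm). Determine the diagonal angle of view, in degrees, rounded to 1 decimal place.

73.1°

Sensor diagonal = √(13.2² + 8.8²) = √251.6800 ≈ 15.8644 mm.
Angle of view α = 2·arctan(d/2f) with d = 15.8644 mm and f = 10.7 mm.
d/2f = 0.74133; arctan(0.74133) ≈ 36.5506°, so α ≈ 73.1012°.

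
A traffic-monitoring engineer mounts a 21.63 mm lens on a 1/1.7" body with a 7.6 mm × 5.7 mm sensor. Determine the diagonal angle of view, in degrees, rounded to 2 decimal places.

Sensor diagonal = √(7.6² + 5.7²) = √90.2500 ≈ 9.5000 mm.
Angle of view α = 2·arctan(d/2f) with d = 9.5000 mm and f = 21.63 mm.
d/2f = 0.21960; arctan(0.21960) ≈ 12.3857°, so α ≈ 24.7714°.

24.77°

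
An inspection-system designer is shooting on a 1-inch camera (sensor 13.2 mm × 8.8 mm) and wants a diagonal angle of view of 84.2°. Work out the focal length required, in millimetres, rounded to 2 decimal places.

8.78 mm

Sensor diagonal = √(13.2² + 8.8²) = √251.6800 ≈ 15.8644 mm.
From α = 2·arctan(d/2f) we get f = d / (2·tan(α/2)).
With d = 15.8644 mm and α/2 = 42.1°, tan(α/2) ≈ 0.90357, so f ≈ 15.8644 / 1.80714 ≈ 8.7788 mm.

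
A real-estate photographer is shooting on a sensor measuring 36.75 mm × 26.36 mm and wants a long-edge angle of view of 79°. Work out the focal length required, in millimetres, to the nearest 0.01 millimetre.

From α = 2·arctan(w/2f) we get f = w / (2·tan(α/2)).
With w = 36.75 mm and α/2 = 39.5°, tan(α/2) ≈ 0.82434, so f ≈ 36.75 / 1.64867 ≈ 22.2907 mm.

22.29 mm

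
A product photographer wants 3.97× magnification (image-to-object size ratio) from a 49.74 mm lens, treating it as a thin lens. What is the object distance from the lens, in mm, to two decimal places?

62.27 mm

With m = dᵢ/dₒ and 1/f = 1/dₒ + 1/dᵢ, substituting dᵢ = m·dₒ gives 1/f = (1 + 1/m)/dₒ, hence dₒ = f·(1 + 1/m).
dₒ = 49.74 × (1 + 1/3.97) = 49.74 × 1.25189 ≈ 62.269 mm.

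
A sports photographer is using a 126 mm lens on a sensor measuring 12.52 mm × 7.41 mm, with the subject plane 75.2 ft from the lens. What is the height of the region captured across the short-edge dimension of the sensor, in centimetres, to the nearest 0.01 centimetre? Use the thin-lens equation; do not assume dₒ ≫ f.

dₒ: 75.2 ft × 304.8 mm/ft = 22920.96 mm.
Similar triangles through the lens centre give W/dₒ = h/dᵢ; with 1/f = 1/dₒ + 1/dᵢ this gives W = h·(dₒ − f)/f.
W = 7.41 mm × (22921 − 126) / 126 = 7.41 × 180.9124 ≈ 1340.561 mm = 134.056 cm.

134.06 cm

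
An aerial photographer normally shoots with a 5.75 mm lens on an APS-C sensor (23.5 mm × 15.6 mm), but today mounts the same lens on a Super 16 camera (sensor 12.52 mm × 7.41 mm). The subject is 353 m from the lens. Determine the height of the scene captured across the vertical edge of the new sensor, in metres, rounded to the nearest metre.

The focal length stays 5.75 mm; the relevant sensor dimension is now h = 7.41 mm. Object distance dₒ = 353 m = 353000 mm.
Thin-lens field height W = h·(dₒ − f)/f = 7.41 × (353000 − 5.75)/5.75 ≈ 454902.155 mm = 454.902 m.

455 m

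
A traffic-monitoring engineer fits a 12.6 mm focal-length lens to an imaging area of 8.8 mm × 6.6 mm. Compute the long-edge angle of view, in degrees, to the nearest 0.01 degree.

Angle of view α = 2·arctan(w/2f) with w = 8.8 mm and f = 12.6 mm.
w/2f = 0.34921; arctan(0.34921) ≈ 19.2495°, so α ≈ 38.4991°.

38.50°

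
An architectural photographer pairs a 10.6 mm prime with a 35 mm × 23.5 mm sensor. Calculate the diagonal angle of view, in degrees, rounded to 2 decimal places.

Sensor diagonal = √(35² + 23.5²) = √1777.2500 ≈ 42.1574 mm.
Angle of view α = 2·arctan(d/2f) with d = 42.1574 mm and f = 10.6 mm.
d/2f = 1.98856; arctan(1.98856) ≈ 63.3032°, so α ≈ 126.6065°.

126.61°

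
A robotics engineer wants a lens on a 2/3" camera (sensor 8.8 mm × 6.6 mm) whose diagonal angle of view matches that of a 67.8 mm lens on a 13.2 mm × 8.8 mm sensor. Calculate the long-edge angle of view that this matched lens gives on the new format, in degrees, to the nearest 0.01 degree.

10.69°

Sensor diagonal = √(13.2² + 8.8²) = √251.6800 ≈ 15.8644 mm.
Sensor diagonal = √(8.8² + 6.6²) = √121.0000 ≈ 11.0000 mm.
Equal diagonal AOV ⇒ f₂ = f₁ · 11.0000/15.8644 = 67.8 × 0.69338 ≈ 47.0108 mm.
Long-edge AOV on the new format = 2·arctan(8.8 / (2 × 47.0108)) = 2·arctan(0.09360) ≈ 10.6941°.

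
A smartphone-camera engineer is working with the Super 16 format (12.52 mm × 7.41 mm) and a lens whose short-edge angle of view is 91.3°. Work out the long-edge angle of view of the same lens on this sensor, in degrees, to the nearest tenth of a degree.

119.9°

From the short-edge AOV: f = 7.41 / (2·tan(45.65°)) = 7.41 / 2.04590 ≈ 3.6219 mm.
Long-edge AOV = 2·arctan(12.52 / (2 × 3.6219)) = 2·arctan(1.72839) ≈ 119.8949°.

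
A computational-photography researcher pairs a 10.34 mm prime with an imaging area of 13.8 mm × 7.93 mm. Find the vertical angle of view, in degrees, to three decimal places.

41.960°

Angle of view α = 2·arctan(h/2f) with h = 7.93 mm and f = 10.34 mm.
h/2f = 0.38346; arctan(0.38346) ≈ 20.9799°, so α ≈ 41.9599°.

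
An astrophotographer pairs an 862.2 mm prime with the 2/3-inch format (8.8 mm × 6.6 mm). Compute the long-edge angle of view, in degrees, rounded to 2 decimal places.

0.58°

Angle of view α = 2·arctan(w/2f) with w = 8.8 mm and f = 862.2 mm.
w/2f = 0.00510; arctan(0.00510) ≈ 0.2924°, so α ≈ 0.5848°.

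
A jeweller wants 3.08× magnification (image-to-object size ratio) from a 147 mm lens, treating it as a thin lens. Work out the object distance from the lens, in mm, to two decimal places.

194.73 mm

With m = dᵢ/dₒ and 1/f = 1/dₒ + 1/dᵢ, substituting dᵢ = m·dₒ gives 1/f = (1 + 1/m)/dₒ, hence dₒ = f·(1 + 1/m).
dₒ = 147 × (1 + 1/3.08) = 147 × 1.32468 ≈ 194.727 mm.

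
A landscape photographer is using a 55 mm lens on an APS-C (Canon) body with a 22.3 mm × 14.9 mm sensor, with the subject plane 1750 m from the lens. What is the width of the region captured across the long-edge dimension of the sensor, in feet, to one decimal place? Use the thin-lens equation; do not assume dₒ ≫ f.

dₒ: 1750 m = 1.75e+06 mm.
Similar triangles through the lens centre give W/dₒ = w/dᵢ; with 1/f = 1/dₒ + 1/dᵢ this gives W = w·(dₒ − f)/f.
W = 22.3 mm × (1.75e+06 − 55) / 55 = 22.3 × 31817.1818 ≈ 709523.155 mm = 709523.155/304.8 ft = 2327.83 ft.

2327.8 ft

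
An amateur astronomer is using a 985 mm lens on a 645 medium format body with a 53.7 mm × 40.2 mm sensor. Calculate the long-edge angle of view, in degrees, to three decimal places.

3.123°

Angle of view α = 2·arctan(w/2f) with w = 53.7 mm and f = 985 mm.
w/2f = 0.02726; arctan(0.02726) ≈ 1.5614°, so α ≈ 3.1229°.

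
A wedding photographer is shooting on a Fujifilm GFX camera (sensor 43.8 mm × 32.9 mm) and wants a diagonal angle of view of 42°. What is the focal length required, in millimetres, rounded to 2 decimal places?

Sensor diagonal = √(43.8² + 32.9²) = √3000.8500 ≈ 54.7800 mm.
From α = 2·arctan(d/2f) we get f = d / (2·tan(α/2)).
With d = 54.7800 mm and α/2 = 21°, tan(α/2) ≈ 0.38386, so f ≈ 54.7800 / 0.76773 ≈ 71.3534 mm.

71.35 mm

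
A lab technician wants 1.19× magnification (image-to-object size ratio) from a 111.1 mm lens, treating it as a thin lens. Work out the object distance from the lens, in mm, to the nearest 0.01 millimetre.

204.46 mm

With m = dᵢ/dₒ and 1/f = 1/dₒ + 1/dᵢ, substituting dᵢ = m·dₒ gives 1/f = (1 + 1/m)/dₒ, hence dₒ = f·(1 + 1/m).
dₒ = 111.1 × (1 + 1/1.19) = 111.1 × 1.84034 ≈ 204.461 mm.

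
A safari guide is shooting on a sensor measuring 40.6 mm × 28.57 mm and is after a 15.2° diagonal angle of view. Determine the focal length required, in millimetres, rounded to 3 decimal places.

Sensor diagonal = √(40.6² + 28.57²) = √2464.6049 ≈ 49.6448 mm.
From α = 2·arctan(d/2f) we get f = d / (2·tan(α/2)).
With d = 49.6448 mm and α/2 = 7.6°, tan(α/2) ≈ 0.13343, so f ≈ 49.6448 / 0.26686 ≈ 186.0352 mm.

186.035 mm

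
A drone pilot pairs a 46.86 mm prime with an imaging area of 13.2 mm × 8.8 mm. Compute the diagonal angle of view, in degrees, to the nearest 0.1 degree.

Sensor diagonal = √(13.2² + 8.8²) = √251.6800 ≈ 15.8644 mm.
Angle of view α = 2·arctan(d/2f) with d = 15.8644 mm and f = 46.86 mm.
d/2f = 0.16927; arctan(0.16927) ≈ 9.6077°, so α ≈ 19.2153°.

19.2°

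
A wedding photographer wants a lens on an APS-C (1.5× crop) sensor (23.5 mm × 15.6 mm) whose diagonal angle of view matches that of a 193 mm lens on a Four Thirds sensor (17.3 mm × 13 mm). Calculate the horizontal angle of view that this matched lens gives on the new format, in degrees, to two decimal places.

Sensor diagonal = √(17.3² + 13²) = √468.2900 ≈ 21.6400 mm.
Sensor diagonal = √(23.5² + 15.6²) = √795.6100 ≈ 28.2066 mm.
Equal diagonal AOV ⇒ f₂ = f₁ · 28.2066/21.6400 = 193 × 1.30344 ≈ 251.5649 mm.
Horizontal AOV on the new format = 2·arctan(23.5 / (2 × 251.5649)) = 2·arctan(0.04671) ≈ 5.3484°.

5.35°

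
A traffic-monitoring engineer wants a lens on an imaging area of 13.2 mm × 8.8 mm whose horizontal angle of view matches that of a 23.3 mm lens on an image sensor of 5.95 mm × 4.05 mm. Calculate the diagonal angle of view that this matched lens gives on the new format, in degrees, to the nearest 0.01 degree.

Equal horizontal AOV ⇒ f₂ = f₁ · 13.2/5.95 = 23.3 × 2.21849 ≈ 51.6908 mm.
Sensor diagonal = √(13.2² + 8.8²) = √251.6800 ≈ 15.8644 mm.
Diagonal AOV on the new format = 2·arctan(15.8644 / (2 × 51.6908)) = 2·arctan(0.15346) ≈ 17.4486°.

17.45°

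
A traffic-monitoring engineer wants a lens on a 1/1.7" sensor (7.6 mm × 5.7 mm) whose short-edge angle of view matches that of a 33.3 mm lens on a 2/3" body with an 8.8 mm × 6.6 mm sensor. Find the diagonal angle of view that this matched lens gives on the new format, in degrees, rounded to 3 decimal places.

18.757°

Equal short-edge AOV ⇒ f₂ = f₁ · 5.7/6.6 = 33.3 × 0.86364 ≈ 28.7591 mm.
Sensor diagonal = √(7.6² + 5.7²) = √90.2500 ≈ 9.5000 mm.
Diagonal AOV on the new format = 2·arctan(9.5000 / (2 × 28.7591)) = 2·arctan(0.16517) ≈ 18.7572°.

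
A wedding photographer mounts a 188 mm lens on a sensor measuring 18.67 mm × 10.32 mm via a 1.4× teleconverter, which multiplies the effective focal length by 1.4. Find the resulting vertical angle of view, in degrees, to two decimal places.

Effective focal length f = 188 × 1.4 = 263.2 mm.
α = 2·arctan(10.32 / (2 × 263.2)) = 2·arctan(0.01960) ≈ 2.2463°.

2.25°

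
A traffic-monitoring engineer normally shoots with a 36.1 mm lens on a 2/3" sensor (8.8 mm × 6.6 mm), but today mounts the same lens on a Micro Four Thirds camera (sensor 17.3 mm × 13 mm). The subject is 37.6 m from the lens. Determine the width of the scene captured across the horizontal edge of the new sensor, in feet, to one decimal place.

59.1 ft

The focal length stays 36.1 mm; the relevant sensor dimension is now w = 17.3 mm. Object distance dₒ = 37.6 m = 37600 mm.
Thin-lens field width W = w·(dₒ − f)/f = 17.3 × (37600 − 36.1)/36.1 ≈ 18001.537 mm = 18001.537/304.8 ft = 59.0602 ft.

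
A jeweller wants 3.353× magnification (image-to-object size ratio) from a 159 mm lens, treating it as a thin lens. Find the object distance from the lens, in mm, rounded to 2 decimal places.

206.42 mm

With m = dᵢ/dₒ and 1/f = 1/dₒ + 1/dᵢ, substituting dᵢ = m·dₒ gives 1/f = (1 + 1/m)/dₒ, hence dₒ = f·(1 + 1/m).
dₒ = 159 × (1 + 1/3.353) = 159 × 1.29824 ≈ 206.420 mm.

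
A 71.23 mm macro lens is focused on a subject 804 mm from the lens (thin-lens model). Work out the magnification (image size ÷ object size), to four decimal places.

Thin lens: 1/f = 1/dₒ + 1/dᵢ → 1/dᵢ = 1/71.23 − 1/804 = 0.0127952 mm⁻¹, so dᵢ ≈ 78.1540 mm.
Magnification m = dᵢ/dₒ = 78.1540/804 ≈ 0.09721.

0.0972×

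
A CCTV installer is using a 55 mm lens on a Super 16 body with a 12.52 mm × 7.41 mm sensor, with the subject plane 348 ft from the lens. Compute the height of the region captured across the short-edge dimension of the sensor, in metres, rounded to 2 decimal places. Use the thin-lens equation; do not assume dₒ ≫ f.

dₒ: 348 ft × 304.8 mm/ft = 106070.40 mm.
Similar triangles through the lens centre give W/dₒ = h/dᵢ; with 1/f = 1/dₒ + 1/dᵢ this gives W = h·(dₒ − f)/f.
W = 7.41 mm × (106070 − 55) / 55 = 7.41 × 1927.5527 ≈ 14283.165 mm = 14.2832 m.

14.28 m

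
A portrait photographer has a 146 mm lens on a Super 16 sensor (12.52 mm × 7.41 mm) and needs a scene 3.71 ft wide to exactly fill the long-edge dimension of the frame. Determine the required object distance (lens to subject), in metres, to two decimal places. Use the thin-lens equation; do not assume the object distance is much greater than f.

13.33 m

W: 3.71 ft × 304.8 mm/ft = 1130.81 mm.
Magnification m = w/W = dᵢ/dₒ; combined with 1/f = 1/dₒ + 1/dᵢ this gives dₒ = f·(1 + W/w).
dₒ = 146 mm × (1 + 1130.81/12.52) = 146 × 91.3201 ≈ 13332.738 mm = 13.3327 m.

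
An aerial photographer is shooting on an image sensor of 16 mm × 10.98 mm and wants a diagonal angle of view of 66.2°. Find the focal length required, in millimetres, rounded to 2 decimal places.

14.88 mm

Sensor diagonal = √(16² + 10.98²) = √376.5604 ≈ 19.4052 mm.
From α = 2·arctan(d/2f) we get f = d / (2·tan(α/2)).
With d = 19.4052 mm and α/2 = 33.1°, tan(α/2) ≈ 0.65189, so f ≈ 19.4052 / 1.30378 ≈ 14.8837 mm.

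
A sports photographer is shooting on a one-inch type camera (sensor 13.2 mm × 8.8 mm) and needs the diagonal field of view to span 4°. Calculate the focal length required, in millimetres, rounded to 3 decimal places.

Sensor diagonal = √(13.2² + 8.8²) = √251.6800 ≈ 15.8644 mm.
From α = 2·arctan(d/2f) we get f = d / (2·tan(α/2)).
With d = 15.8644 mm and α/2 = 2°, tan(α/2) ≈ 0.03492, so f ≈ 15.8644 / 0.06984 ≈ 227.1489 mm.

227.149 mm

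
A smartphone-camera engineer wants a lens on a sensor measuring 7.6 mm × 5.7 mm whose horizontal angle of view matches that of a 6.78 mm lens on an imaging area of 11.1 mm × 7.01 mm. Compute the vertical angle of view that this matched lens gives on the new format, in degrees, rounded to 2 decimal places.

Equal horizontal AOV ⇒ f₂ = f₁ · 7.6/11.1 = 6.78 × 0.68468 ≈ 4.6422 mm.
Vertical AOV on the new format = 2·arctan(5.7 / (2 × 4.6422)) = 2·arctan(0.61394) ≈ 63.0947°.

63.09°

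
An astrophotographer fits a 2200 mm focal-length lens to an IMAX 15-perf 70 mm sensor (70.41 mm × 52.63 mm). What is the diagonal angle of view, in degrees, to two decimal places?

2.29°

Sensor diagonal = √(70.41² + 52.63²) = √7727.4850 ≈ 87.9061 mm.
Angle of view α = 2·arctan(d/2f) with d = 87.9061 mm and f = 2200 mm.
d/2f = 0.01998; arctan(0.01998) ≈ 1.1445°, so α ≈ 2.2891°.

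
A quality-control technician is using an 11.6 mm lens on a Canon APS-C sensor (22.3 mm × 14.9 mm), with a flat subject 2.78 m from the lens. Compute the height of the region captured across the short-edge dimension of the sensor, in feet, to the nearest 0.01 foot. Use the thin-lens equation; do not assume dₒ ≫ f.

11.67 ft

dₒ: 2.78 m = 2780 mm.
Similar triangles through the lens centre give W/dₒ = h/dᵢ; with 1/f = 1/dₒ + 1/dᵢ this gives W = h·(dₒ − f)/f.
W = 14.9 mm × (2780 − 11.6) / 11.6 = 14.9 × 238.6552 ≈ 3555.962 mm = 3555.962/304.8 ft = 11.6665 ft.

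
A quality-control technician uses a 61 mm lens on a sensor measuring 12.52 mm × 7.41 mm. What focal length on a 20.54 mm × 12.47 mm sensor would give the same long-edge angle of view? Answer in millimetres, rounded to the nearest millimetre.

100 mm

Equal angle of view means equal width/f ratio, so f₂ = f₁ · (width₂/width₁) = 61 × 20.54/12.52.
f₂ = 61 × 1.64058 ≈ 100.075 mm.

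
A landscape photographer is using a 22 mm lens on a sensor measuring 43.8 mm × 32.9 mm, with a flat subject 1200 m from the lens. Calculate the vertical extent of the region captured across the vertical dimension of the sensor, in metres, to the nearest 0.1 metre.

1794.5 m

dₒ: 1200 m = 1.2e+06 mm.
Similar triangles through the lens centre give W/dₒ = h/dᵢ; with 1/f = 1/dₒ + 1/dᵢ this gives W = h·(dₒ − f)/f.
W = 32.9 mm × (1.2e+06 − 22) / 22 = 32.9 × 54544.4545 ≈ 1794512.555 mm = 1794.51 m.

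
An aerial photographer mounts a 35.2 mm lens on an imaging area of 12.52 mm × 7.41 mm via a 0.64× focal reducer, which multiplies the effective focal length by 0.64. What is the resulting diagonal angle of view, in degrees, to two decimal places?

35.79°

Effective focal length f = 35.2 × 0.64 = 22.528 mm.
Sensor diagonal = √(12.52² + 7.41²) = √211.6585 ≈ 14.5485 mm.
α = 2·arctan(14.548 / (2 × 22.528)) = 2·arctan(0.32290) ≈ 35.7903°.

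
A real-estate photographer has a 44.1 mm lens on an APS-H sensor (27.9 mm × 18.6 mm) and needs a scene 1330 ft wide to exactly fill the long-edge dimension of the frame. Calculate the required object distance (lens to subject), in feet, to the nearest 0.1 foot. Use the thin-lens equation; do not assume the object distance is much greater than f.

W: 1330 ft × 304.8 mm/ft = 405383.99 mm.
Magnification m = w/W = dᵢ/dₒ; combined with 1/f = 1/dₒ + 1/dᵢ this gives dₒ = f·(1 + W/w).
dₒ = 44.1 mm × (1 + 405384/27.9) = 44.1 × 14530.8920 ≈ 640812.338 mm = 640812.338/304.8 ft = 2102.4 ft.

2102.4 ft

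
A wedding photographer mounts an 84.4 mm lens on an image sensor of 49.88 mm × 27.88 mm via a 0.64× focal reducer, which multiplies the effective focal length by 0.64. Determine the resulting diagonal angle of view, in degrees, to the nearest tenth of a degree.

Effective focal length f = 84.4 × 0.64 = 54.016 mm.
Sensor diagonal = √(49.88² + 27.88²) = √3265.3088 ≈ 57.1429 mm.
α = 2·arctan(57.143 / (2 × 54.016)) = 2·arctan(0.52894) ≈ 55.7527°.

55.8°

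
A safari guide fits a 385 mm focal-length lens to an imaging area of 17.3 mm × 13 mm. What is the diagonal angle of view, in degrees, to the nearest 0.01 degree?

3.22°

Sensor diagonal = √(17.3² + 13²) = √468.2900 ≈ 21.6400 mm.
Angle of view α = 2·arctan(d/2f) with d = 21.6400 mm and f = 385 mm.
d/2f = 0.02810; arctan(0.02810) ≈ 1.6098°, so α ≈ 3.2196°.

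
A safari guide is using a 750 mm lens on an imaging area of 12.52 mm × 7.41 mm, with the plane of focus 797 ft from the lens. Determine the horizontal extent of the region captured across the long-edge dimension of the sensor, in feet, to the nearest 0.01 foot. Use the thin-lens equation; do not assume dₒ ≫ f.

dₒ: 797 ft × 304.8 mm/ft = 242925.59 mm.
Similar triangles through the lens centre give W/dₒ = w/dᵢ; with 1/f = 1/dₒ + 1/dᵢ this gives W = w·(dₒ − f)/f.
W = 12.52 mm × (242926 − 750) / 750 = 12.52 × 322.9008 ≈ 4042.718 mm = 4042.718/304.8 ft = 13.2635 ft.

13.26 ft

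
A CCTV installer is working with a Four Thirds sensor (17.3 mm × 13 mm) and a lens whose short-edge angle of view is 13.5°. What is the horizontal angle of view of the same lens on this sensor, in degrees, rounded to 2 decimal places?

17.90°

From the short-edge AOV: f = 13 / (2·tan(6.75°)) = 13 / 0.23672 ≈ 54.9182 mm.
Horizontal AOV = 2·arctan(17.3 / (2 × 54.9182)) = 2·arctan(0.15751) ≈ 17.9019°.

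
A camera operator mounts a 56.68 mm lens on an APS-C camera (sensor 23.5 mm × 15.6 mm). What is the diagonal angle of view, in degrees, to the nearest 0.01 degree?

Sensor diagonal = √(23.5² + 15.6²) = √795.6100 ≈ 28.2066 mm.
Angle of view α = 2·arctan(d/2f) with d = 28.2066 mm and f = 56.68 mm.
d/2f = 0.24882; arctan(0.24882) ≈ 13.9727°, so α ≈ 27.9455°.

27.95°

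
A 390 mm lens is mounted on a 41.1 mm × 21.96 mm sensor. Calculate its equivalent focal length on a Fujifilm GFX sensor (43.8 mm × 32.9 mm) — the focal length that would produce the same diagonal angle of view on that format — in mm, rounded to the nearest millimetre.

458 mm

Sensor diagonal = √(41.1² + 21.96²) = √2171.4516 ≈ 46.5988 mm.
Sensor diagonal = √(43.8² + 32.9²) = √3000.8500 ≈ 54.7800 mm.
Equal angle of view means equal diagonal/f ratio, so f₂ = f₁ · (diagonal₂/diagonal₁) = 390 × 54.7800/46.5988.
f₂ = 390 × 1.17557 ≈ 458.471 mm.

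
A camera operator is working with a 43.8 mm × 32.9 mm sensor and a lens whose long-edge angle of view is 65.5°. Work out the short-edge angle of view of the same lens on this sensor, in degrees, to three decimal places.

From the long-edge AOV: f = 43.8 / (2·tan(32.75°)) = 43.8 / 1.28644 ≈ 34.0474 mm.
Short-edge AOV = 2·arctan(32.9 / (2 × 34.0474)) = 2·arctan(0.48315) ≈ 51.5751°.

51.575°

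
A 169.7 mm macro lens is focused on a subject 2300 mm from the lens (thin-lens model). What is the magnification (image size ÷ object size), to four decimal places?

Thin lens: 1/f = 1/dₒ + 1/dᵢ → 1/dᵢ = 1/169.7 − 1/2300 = 0.0054580 mm⁻¹, so dᵢ ≈ 183.2183 mm.
Magnification m = dᵢ/dₒ = 183.2183/2300 ≈ 0.07966.

0.0797×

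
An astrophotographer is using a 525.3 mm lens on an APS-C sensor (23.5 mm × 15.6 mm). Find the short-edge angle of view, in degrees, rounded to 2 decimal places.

Angle of view α = 2·arctan(h/2f) with h = 15.6 mm and f = 525.3 mm.
h/2f = 0.01485; arctan(0.01485) ≈ 0.8507°, so α ≈ 1.7014°.

1.70°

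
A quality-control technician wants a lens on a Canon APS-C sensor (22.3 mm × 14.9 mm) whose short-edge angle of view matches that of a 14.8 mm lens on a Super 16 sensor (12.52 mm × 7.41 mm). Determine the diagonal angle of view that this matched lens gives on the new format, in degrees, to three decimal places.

48.513°

Equal short-edge AOV ⇒ f₂ = f₁ · 14.9/7.41 = 14.8 × 2.01080 ≈ 29.7598 mm.
Sensor diagonal = √(22.3² + 14.9²) = √719.3000 ≈ 26.8198 mm.
Diagonal AOV on the new format = 2·arctan(26.8198 / (2 × 29.7598)) = 2·arctan(0.45060) ≈ 48.5131°.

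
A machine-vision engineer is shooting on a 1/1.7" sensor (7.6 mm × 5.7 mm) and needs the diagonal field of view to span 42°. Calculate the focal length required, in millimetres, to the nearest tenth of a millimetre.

12.4 mm

Sensor diagonal = √(7.6² + 5.7²) = √90.2500 ≈ 9.5000 mm.
From α = 2·arctan(d/2f) we get f = d / (2·tan(α/2)).
With d = 9.5000 mm and α/2 = 21°, tan(α/2) ≈ 0.38386, so f ≈ 9.5000 / 0.76773 ≈ 12.3742 mm.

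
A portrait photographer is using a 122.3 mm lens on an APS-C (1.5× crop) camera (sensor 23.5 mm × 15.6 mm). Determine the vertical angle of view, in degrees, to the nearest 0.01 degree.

7.30°

Angle of view α = 2·arctan(h/2f) with h = 15.6 mm and f = 122.3 mm.
h/2f = 0.06378; arctan(0.06378) ≈ 3.6492°, so α ≈ 7.2985°.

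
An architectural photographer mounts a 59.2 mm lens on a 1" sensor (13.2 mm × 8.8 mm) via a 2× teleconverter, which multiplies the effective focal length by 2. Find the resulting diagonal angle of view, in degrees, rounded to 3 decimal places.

Effective focal length f = 59.2 × 2 = 118.4 mm.
Sensor diagonal = √(13.2² + 8.8²) = √251.6800 ≈ 15.8644 mm.
α = 2·arctan(15.864 / (2 × 118.4)) = 2·arctan(0.06700) ≈ 7.6656°.

7.666°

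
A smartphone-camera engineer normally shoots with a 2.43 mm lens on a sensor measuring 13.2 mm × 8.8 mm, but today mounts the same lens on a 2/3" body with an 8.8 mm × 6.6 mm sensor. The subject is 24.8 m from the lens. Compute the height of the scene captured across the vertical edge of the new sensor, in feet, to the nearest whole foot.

221 ft

The focal length stays 2.43 mm; the relevant sensor dimension is now h = 6.6 mm. Object distance dₒ = 24.8 m = 24800 mm.
Thin-lens field height W = h·(dₒ − f)/f = 6.6 × (24800 − 2.43)/2.43 ≈ 67351.425 mm = 67351.425/304.8 ft = 220.969 ft.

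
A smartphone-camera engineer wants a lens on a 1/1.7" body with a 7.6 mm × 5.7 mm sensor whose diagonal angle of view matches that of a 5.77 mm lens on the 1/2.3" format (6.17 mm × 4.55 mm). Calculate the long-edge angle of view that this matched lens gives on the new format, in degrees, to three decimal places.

55.977°

Sensor diagonal = √(6.17² + 4.55²) = √58.7714 ≈ 7.6663 mm.
Sensor diagonal = √(7.6² + 5.7²) = √90.2500 ≈ 9.5000 mm.
Equal diagonal AOV ⇒ f₂ = f₁ · 9.5000/7.6663 = 5.77 × 1.23920 ≈ 7.1502 mm.
Long-edge AOV on the new format = 2·arctan(7.6 / (2 × 7.1502)) = 2·arctan(0.53146) ≈ 55.9773°.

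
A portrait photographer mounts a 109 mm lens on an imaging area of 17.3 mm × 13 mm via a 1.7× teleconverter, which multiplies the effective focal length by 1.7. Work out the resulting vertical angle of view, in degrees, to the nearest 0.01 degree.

4.02°

Effective focal length f = 109 × 1.7 = 185.3 mm.
α = 2·arctan(13 / (2 × 185.3)) = 2·arctan(0.03508) ≈ 4.0180°.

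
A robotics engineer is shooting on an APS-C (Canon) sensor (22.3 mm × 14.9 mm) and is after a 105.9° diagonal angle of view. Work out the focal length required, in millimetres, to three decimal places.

Sensor diagonal = √(22.3² + 14.9²) = √719.3000 ≈ 26.8198 mm.
From α = 2·arctan(d/2f) we get f = d / (2·tan(α/2)).
With d = 26.8198 mm and α/2 = 52.95°, tan(α/2) ≈ 1.32464, so f ≈ 26.8198 / 2.64928 ≈ 10.1234 mm.

10.123 mm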